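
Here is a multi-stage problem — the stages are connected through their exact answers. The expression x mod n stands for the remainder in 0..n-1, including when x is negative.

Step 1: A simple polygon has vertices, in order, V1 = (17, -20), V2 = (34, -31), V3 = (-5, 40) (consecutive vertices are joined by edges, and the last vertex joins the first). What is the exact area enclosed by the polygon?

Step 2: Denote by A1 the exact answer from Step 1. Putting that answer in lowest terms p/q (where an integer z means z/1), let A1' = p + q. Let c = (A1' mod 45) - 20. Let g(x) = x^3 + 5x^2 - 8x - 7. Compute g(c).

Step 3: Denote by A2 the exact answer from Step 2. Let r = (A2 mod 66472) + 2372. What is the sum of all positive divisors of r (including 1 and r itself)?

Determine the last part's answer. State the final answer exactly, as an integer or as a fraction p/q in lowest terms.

Step 1: cross terms: (17*-31 - 34*-20)=153, (34*40 - -5*-31)=1205, (-5*-20 - 17*40)=-580; twice the area = |778| = 778; area = 389; answer 389
Step 2: A1 = 389; threaded value p + q = 390; c = 10; 1*(10)^3 + 5*(10)^2 - 8*(10)^1 - 7 = (1000) + (500) + (-80) + (-7) = 1413; answer 1413
Step 3: A2 = 1413; r = 3785; 3785 = 5 * 757; sigma = (1 + 5) * (1 + 757) = 6 * 758 = 4548; answer 4548

4548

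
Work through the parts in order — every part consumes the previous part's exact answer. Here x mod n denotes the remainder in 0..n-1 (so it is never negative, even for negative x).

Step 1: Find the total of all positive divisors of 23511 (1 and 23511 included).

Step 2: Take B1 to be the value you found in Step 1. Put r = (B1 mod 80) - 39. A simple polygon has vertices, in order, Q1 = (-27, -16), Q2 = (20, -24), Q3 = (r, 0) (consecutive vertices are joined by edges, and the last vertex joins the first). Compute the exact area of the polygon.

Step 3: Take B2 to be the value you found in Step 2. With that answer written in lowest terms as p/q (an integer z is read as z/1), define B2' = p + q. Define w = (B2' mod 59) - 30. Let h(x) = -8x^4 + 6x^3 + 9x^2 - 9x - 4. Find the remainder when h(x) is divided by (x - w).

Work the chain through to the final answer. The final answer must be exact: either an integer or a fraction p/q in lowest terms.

Step 1: 23511 = 3 * 17 * 461; sigma = (1 + 3) * (1 + 17) * (1 + 461) = 4 * 18 * 462 = 33264; answer 33264
Step 2: B1 = 33264; r = 25; cross terms: (-27*-24 - 20*-16)=968, (20*0 - 25*-24)=600, (25*-16 - -27*0)=-400; twice the area = |1168| = 1168; area = 584; answer 584
Step 3: B2 = 584; threaded value p + q = 585; w = 24; remainder = value at the root: -8*(24)^4 + 6*(24)^3 + 9*(24)^2 - 9*(24)^1 - 4 = (-2654208) + (82944) + (5184) + (-216) + (-4) = -2566300; answer -2566300

-2566300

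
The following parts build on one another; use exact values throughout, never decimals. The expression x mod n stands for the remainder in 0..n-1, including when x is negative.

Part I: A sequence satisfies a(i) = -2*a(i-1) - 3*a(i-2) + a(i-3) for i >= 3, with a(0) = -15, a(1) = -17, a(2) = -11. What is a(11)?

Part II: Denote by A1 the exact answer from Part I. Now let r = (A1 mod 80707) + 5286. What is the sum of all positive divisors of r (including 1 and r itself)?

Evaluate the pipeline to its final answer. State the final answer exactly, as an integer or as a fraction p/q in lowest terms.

26784

Part I: a(3) = -2*(-11) - 3*(-17) + 1*(-15) = 58; iterating: a(3)=58, a(4)=-100, a(5)=15, a(6)=328, a(7)=-801, a(8)=633, a(9)=1465, a(10)=-5630, a(11)=7498; answer 7498
Part II: A1 = 7498; r = 12784; 12784 = 2^4 * 17 * 47; sigma = (1 + 2 + 4 + 8 + 16) * (1 + 17) * (1 + 47) = 31 * 18 * 48 = 26784; answer 26784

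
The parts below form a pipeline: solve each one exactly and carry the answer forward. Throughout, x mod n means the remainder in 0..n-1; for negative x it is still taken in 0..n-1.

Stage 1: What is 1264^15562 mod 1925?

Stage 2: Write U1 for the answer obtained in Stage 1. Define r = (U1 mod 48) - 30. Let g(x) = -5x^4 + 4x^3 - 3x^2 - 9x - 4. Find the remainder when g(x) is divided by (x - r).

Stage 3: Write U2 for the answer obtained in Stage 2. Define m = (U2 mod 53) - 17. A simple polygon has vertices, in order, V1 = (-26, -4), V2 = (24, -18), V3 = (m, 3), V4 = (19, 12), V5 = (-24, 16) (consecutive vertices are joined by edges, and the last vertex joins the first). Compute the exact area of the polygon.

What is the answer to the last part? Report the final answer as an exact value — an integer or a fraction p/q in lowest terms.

2553/2

Stage 1: squarings mod 1925: 1264^1=1264, 1264^2=1871, 1264^4=991, 1264^8=331, 1264^16=1761, 1264^32=1871, 1264^64=991, 1264^128=331, 1264^256=1761, 1264^512=1871, 1264^1024=991, 1264^2048=331, 1264^4096=1761, 1264^8192=1871; 1264^15562 = 1264^2 * 1264^8 * 1264^64 * 1264^128 * 1264^1024 * 1264^2048 * 1264^4096 * 1264^8192 = 221 (mod 1925); answer 221
Stage 2: U1 = 221; r = -1; remainder = value at the root: -5*(-1)^4 + 4*(-1)^3 - 3*(-1)^2 - 9*(-1)^1 - 4 = (-5) + (-4) + (-3) + (9) + (-4) = -7; answer -7
Stage 3: U2 = -7; m = 29; cross terms: (-26*-18 - 24*-4)=564, (24*3 - 29*-18)=594, (29*12 - 19*3)=291, (19*16 - -24*12)=592, (-24*-4 - -26*16)=512; twice the area = |2553| = 2553; area = 2553/2; answer 2553/2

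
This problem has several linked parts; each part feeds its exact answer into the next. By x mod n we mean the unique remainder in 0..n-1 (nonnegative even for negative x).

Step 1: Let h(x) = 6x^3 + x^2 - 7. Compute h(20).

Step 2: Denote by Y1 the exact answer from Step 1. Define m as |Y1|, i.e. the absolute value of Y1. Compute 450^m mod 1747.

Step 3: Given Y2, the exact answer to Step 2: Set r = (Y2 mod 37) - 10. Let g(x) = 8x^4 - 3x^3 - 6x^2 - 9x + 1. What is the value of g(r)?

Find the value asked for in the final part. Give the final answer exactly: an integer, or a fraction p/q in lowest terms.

33993

Step 1: 6*(20)^3 + 1*(20)^2 - 7 = (48000) + (400) + (-7) = 48393; answer 48393
Step 2: Y1 = 48393; m = 48393; squarings mod 1747: 450^1=450, 450^2=1595, 450^4=393, 450^8=713, 450^16=1739, 450^32=64, 450^64=602, 450^128=775, 450^256=1404, 450^512=600, 450^1024=118, 450^2048=1695, 450^4096=957, 450^8192=421, 450^16384=794, 450^32768=1516; 450^48393 = 450^1 * 450^8 * 450^256 * 450^1024 * 450^2048 * 450^4096 * 450^8192 * 450^32768 = 1741 (mod 1747); answer 1741
Step 3: Y2 = 1741; r = -8; 8*(-8)^4 - 3*(-8)^3 - 6*(-8)^2 - 9*(-8)^1 + 1 = (32768) + (1536) + (-384) + (72) + (1) = 33993; answer 33993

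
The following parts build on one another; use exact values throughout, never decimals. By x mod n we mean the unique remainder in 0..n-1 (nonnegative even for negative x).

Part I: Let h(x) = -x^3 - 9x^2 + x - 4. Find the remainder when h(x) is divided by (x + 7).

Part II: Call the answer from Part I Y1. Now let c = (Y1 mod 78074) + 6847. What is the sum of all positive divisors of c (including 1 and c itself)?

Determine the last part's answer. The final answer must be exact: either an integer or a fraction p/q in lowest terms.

183456

Part I: remainder = value at the root: -1*(-7)^3 - 9*(-7)^2 + 1*(-7)^1 - 4 = (343) + (-441) + (-7) + (-4) = -109; answer -109
Part II: Y1 = -109; c = 84812; 84812 = 2^2 * 7 * 13 * 233; sigma = (1 + 2 + 4) * (1 + 7) * (1 + 13) * (1 + 233) = 7 * 8 * 14 * 234 = 183456; answer 183456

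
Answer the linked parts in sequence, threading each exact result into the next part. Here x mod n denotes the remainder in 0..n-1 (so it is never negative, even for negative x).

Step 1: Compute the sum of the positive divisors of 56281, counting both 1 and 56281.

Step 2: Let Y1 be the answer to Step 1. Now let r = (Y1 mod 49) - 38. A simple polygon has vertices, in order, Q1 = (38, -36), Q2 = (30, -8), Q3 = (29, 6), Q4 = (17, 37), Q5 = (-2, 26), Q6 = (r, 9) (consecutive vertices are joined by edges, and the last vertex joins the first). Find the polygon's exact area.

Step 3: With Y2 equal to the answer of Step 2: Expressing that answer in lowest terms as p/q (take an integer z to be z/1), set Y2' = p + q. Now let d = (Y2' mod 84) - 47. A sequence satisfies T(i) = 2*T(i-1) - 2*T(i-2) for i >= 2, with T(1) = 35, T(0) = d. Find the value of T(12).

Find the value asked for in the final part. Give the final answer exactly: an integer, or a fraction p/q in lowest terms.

Step 1: 56281 = 23 * 2447; sigma = (1 + 23) * (1 + 2447) = 24 * 2448 = 58752; answer 58752
Step 2: Y1 = 58752; r = -37; cross terms: (38*-8 - 30*-36)=776, (30*6 - 29*-8)=412, (29*37 - 17*6)=971, (17*26 - -2*37)=516, (-2*9 - -37*26)=944, (-37*-36 - 38*9)=990; twice the area = |4609| = 4609; area = 4609/2; answer 4609/2
Step 3: Y2 = 4609/2; threaded value p + q = 4611; d = 28; T(2) = 2*(35) - 2*(28) = 14; iterating: T(2)=14, T(3)=-42, T(4)=-112, T(5)=-140, T(6)=-56, T(7)=168, T(8)=448, T(9)=560, T(10)=224, T(11)=-672, T(12)=-1792; answer -1792

-1792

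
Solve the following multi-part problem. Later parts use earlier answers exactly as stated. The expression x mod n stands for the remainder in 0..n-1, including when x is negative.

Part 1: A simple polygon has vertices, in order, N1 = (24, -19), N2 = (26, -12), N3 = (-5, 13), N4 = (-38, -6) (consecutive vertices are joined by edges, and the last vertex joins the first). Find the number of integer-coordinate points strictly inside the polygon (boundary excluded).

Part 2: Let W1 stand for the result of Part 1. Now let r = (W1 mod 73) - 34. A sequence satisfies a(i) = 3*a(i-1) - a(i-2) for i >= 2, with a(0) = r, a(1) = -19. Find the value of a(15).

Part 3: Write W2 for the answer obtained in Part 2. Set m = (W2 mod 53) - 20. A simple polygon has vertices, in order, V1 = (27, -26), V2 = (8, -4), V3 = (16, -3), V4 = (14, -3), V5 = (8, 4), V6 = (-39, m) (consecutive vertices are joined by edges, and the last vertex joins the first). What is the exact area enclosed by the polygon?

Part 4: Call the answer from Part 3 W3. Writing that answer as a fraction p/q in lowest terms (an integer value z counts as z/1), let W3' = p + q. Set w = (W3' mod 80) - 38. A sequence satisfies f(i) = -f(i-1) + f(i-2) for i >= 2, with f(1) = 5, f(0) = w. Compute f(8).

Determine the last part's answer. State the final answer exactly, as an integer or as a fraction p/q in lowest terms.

Part 1: cross terms: (24*-12 - 26*-19)=206, (26*13 - -5*-12)=278, (-5*-6 - -38*13)=524, (-38*-19 - 24*-6)=866; twice the area = |1874| = 1874; area = 937; boundary points = 1 + 1 + 1 + 1 = 4; strictly interior points = area - boundary/2 + 1 = 936; answer 936
Part 2: W1 = 936; r = 26; a(2) = 3*(-19) - 1*(26) = -83; iterating: a(2)=-83, a(3)=-230, a(4)=-607, a(5)=-1591, a(6)=-4166, a(7)=-10907, a(8)=-28555, a(9)=-74758, a(10)=-195719, a(11)=-512399, a(12)=-1341478, a(13)=-3512035, a(14)=-9194627, a(15)=-24071846; answer -24071846
Part 3: W2 = -24071846; m = -8; cross terms: (27*-4 - 8*-26)=100, (8*-3 - 16*-4)=40, (16*-3 - 14*-3)=-6, (14*4 - 8*-3)=80, (8*-8 - -39*4)=92, (-39*-26 - 27*-8)=1230; twice the area = |1536| = 1536; area = 768; answer 768
Part 4: W3 = 768; threaded value p + q = 769; w = 11; f(2) = -1*(5) + 1*(11) = 6; iterating: f(2)=6, f(3)=-1, f(4)=7, f(5)=-8, f(6)=15, f(7)=-23, f(8)=38; answer 38

38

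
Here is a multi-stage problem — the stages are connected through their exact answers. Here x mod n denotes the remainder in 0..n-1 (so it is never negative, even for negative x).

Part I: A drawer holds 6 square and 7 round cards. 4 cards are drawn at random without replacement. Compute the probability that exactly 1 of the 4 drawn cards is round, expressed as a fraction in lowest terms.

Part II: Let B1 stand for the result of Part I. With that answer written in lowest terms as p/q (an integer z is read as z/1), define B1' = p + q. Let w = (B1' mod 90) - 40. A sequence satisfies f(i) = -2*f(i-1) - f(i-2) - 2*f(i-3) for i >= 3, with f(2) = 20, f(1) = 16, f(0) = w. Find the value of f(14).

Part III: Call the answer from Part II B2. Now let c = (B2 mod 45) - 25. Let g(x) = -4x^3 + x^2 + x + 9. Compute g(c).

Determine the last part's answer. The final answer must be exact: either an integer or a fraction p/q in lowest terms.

Part I: total draws C(13,4) = 715; favorable C(7,1)*C(6,3) = 140; P = 28/143; answer 28/143
Part II: B1 = 28/143; threaded value p + q = 171; w = 41; f(3) = -2*(20) - 1*(16) - 2*(41) = -138; iterating: f(3)=-138, f(4)=224, f(5)=-350, f(6)=752, f(7)=-1602, f(8)=3152, f(9)=-6206, f(10)=12464, f(11)=-25026, f(12)=50000, f(13)=-99902, f(14)=199856; answer 199856
Part III: B2 = 199856; c = -14; -4*(-14)^3 + 1*(-14)^2 + 1*(-14)^1 + 9 = (10976) + (196) + (-14) + (9) = 11167; answer 11167

11167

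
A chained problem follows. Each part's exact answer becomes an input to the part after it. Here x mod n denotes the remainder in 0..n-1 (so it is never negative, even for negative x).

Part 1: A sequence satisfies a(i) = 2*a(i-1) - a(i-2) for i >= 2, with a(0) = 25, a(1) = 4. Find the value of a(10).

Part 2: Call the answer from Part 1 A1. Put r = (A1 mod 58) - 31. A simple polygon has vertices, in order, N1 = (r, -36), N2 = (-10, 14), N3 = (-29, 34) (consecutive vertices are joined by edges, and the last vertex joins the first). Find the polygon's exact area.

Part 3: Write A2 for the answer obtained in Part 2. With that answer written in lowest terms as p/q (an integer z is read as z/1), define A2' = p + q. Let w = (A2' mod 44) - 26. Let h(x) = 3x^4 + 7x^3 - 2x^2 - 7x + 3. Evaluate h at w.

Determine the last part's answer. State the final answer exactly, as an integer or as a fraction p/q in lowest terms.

133969

Part 1: a(2) = 2*(4) - 1*(25) = -17; iterating: a(2)=-17, a(3)=-38, a(4)=-59, a(5)=-80, a(6)=-101, a(7)=-122, a(8)=-143, a(9)=-164, a(10)=-185; answer -185
Part 2: A1 = -185; r = 16; cross terms: (16*14 - -10*-36)=-136, (-10*34 - -29*14)=66, (-29*-36 - 16*34)=500; twice the area = |430| = 430; area = 215; answer 215
Part 3: A2 = 215; threaded value p + q = 216; w = 14; 3*(14)^4 + 7*(14)^3 - 2*(14)^2 - 7*(14)^1 + 3 = (115248) + (19208) + (-392) + (-98) + (3) = 133969; answer 133969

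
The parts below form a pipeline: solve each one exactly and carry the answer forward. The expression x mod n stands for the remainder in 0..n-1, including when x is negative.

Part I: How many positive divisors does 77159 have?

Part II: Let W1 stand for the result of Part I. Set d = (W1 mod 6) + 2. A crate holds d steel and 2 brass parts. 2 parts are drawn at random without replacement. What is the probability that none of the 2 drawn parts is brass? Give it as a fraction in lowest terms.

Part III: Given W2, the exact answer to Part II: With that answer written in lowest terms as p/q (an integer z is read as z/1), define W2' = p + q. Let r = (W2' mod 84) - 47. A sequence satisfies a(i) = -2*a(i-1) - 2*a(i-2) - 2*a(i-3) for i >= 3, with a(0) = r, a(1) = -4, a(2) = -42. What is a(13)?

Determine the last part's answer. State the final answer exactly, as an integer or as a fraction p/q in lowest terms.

9344

Part I: 77159 = 19 * 31 * 131; number of divisors = (1+1) * (1+1) * (1+1) = 8; answer 8
Part II: W1 = 8; d = 4; total draws C(6,2) = 15; favorable C(4,2) = 6; P = 2/5; answer 2/5
Part III: W2 = 2/5; threaded value p + q = 7; r = -40; a(3) = -2*(-42) - 2*(-4) - 2*(-40) = 172; iterating: a(3)=172, a(4)=-252, a(5)=244, a(6)=-328, a(7)=672, a(8)=-1176, a(9)=1664, a(10)=-2320, a(11)=3664, a(12)=-6016, a(13)=9344; answer 9344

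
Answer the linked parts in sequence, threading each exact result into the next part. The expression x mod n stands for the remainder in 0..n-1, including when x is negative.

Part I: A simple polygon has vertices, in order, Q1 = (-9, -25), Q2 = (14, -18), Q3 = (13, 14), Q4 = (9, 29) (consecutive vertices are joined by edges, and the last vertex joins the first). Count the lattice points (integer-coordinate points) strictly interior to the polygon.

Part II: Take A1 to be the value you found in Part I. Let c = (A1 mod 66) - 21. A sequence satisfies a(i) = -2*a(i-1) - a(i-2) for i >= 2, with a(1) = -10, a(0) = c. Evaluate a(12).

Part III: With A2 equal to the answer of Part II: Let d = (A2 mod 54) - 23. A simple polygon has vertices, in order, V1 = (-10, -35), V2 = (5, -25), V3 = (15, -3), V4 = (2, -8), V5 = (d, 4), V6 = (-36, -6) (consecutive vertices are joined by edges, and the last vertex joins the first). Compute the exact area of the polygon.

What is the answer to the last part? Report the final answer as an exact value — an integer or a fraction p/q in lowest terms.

Part I: cross terms: (-9*-18 - 14*-25)=512, (14*14 - 13*-18)=430, (13*29 - 9*14)=251, (9*-25 - -9*29)=36; twice the area = |1229| = 1229; area = 1229/2; boundary points = 1 + 1 + 1 + 18 = 21; strictly interior points = area - boundary/2 + 1 = 605; answer 605
Part II: A1 = 605; c = -10; a(2) = -2*(-10) - 1*(-10) = 30; iterating: a(2)=30, a(3)=-50, a(4)=70, a(5)=-90, a(6)=110, a(7)=-130, a(8)=150, a(9)=-170, a(10)=190, a(11)=-210, a(12)=230; answer 230
Part III: A2 = 230; d = -9; cross terms: (-10*-25 - 5*-35)=425, (5*-3 - 15*-25)=360, (15*-8 - 2*-3)=-114, (2*4 - -9*-8)=-64, (-9*-6 - -36*4)=198, (-36*-35 - -10*-6)=1200; twice the area = |2005| = 2005; area = 2005/2; answer 2005/2

2005/2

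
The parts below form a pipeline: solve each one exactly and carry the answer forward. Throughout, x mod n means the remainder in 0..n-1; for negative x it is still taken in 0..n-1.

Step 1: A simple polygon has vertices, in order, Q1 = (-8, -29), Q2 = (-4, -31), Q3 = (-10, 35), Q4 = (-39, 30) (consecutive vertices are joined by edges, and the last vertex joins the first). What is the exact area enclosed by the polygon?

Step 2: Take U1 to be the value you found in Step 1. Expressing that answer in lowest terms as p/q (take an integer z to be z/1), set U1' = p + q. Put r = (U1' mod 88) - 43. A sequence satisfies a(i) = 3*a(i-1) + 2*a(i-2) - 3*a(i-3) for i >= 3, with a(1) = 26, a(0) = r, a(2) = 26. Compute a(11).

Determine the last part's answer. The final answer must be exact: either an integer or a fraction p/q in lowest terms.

3449173

Step 1: cross terms: (-8*-31 - -4*-29)=132, (-4*35 - -10*-31)=-450, (-10*30 - -39*35)=1065, (-39*-29 - -8*30)=1371; twice the area = |2118| = 2118; area = 1059; answer 1059
Step 2: U1 = 1059; threaded value p + q = 1060; r = -39; a(3) = 3*(26) + 2*(26) - 3*(-39) = 247; iterating: a(3)=247, a(4)=715, a(5)=2561, a(6)=8372, a(7)=28093, a(8)=93340, a(9)=311090, a(10)=1035671, a(11)=3449173; answer 3449173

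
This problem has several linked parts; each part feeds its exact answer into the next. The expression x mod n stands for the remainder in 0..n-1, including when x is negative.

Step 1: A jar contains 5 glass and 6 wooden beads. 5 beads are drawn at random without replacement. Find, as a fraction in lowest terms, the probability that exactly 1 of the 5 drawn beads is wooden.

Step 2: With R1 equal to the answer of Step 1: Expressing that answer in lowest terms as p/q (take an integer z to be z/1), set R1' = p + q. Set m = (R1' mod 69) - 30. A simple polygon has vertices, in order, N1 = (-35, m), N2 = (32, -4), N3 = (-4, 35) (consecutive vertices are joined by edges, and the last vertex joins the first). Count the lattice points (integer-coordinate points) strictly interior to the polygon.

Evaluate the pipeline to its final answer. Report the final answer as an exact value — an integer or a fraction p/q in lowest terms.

1539

Step 1: total draws C(11,5) = 462; favorable C(6,1)*C(5,4) = 30; P = 5/77; answer 5/77
Step 2: R1 = 5/77; threaded value p + q = 82; m = -17; cross terms: (-35*-4 - 32*-17)=684, (32*35 - -4*-4)=1104, (-4*-17 - -35*35)=1293; twice the area = |3081| = 3081; area = 3081/2; boundary points = 1 + 3 + 1 = 5; strictly interior points = area - boundary/2 + 1 = 1539; answer 1539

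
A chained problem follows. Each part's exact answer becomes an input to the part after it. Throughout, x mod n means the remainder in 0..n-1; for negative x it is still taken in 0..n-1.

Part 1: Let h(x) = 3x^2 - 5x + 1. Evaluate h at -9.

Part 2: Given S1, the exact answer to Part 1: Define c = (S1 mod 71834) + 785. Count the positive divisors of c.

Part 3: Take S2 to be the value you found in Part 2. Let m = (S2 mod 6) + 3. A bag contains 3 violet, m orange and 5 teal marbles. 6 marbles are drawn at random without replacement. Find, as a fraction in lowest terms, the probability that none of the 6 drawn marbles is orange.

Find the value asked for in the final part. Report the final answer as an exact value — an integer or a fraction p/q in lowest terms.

7/429

Part 1: 3*(-9)^2 - 5*(-9)^1 + 1 = (243) + (45) + (1) = 289; answer 289
Part 2: S1 = 289; c = 1074; 1074 = 2 * 3 * 179; number of divisors = (1+1) * (1+1) * (1+1) = 8; answer 8
Part 3: S2 = 8; m = 5; total draws C(13,6) = 1716; favorable C(8,6) = 28; P = 7/429; answer 7/429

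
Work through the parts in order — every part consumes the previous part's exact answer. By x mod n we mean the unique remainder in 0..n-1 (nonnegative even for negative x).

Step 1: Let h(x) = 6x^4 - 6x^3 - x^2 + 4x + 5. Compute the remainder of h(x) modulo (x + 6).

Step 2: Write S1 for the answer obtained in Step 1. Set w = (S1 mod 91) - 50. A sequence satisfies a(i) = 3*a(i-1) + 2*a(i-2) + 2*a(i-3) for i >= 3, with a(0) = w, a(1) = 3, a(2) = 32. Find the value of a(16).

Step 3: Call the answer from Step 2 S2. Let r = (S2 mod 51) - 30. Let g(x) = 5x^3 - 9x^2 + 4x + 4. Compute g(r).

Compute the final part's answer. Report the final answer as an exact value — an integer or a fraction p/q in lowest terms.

Step 1: remainder = value at the root: 6*(-6)^4 - 6*(-6)^3 - 1*(-6)^2 + 4*(-6)^1 + 5 = (7776) + (1296) + (-36) + (-24) + (5) = 9017; answer 9017
Step 2: S1 = 9017; w = -42; a(3) = 3*(32) + 2*(3) + 2*(-42) = 18; iterating: a(3)=18, a(4)=124, a(5)=472, a(6)=1700, a(7)=6292, a(8)=23220, a(9)=85644, a(10)=315956, a(11)=1165596, a(12)=4299988, a(13)=15863068, a(14)=58520372, a(15)=215887228, a(16)=796428564; answer 796428564
Step 3: S2 = 796428564; r = -12; 5*(-12)^3 - 9*(-12)^2 + 4*(-12)^1 + 4 = (-8640) + (-1296) + (-48) + (4) = -9980; answer -9980

-9980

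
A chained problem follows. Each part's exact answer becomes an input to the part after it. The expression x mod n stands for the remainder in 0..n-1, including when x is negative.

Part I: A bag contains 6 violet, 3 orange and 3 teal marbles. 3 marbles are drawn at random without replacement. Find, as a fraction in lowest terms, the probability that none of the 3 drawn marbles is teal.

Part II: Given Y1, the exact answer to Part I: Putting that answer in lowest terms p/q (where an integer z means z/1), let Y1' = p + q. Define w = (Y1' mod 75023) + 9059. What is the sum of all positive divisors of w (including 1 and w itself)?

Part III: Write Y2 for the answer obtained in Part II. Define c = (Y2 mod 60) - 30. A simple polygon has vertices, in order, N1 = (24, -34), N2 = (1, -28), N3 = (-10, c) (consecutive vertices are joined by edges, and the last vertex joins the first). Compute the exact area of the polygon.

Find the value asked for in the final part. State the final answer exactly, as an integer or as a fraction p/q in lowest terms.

56

Part I: total draws C(12,3) = 220; favorable C(9,3) = 84; P = 21/55; answer 21/55
Part II: Y1 = 21/55; threaded value p + q = 76; w = 9135; 9135 = 3^2 * 5 * 7 * 29; sigma = (1 + 3 + 9) * (1 + 5) * (1 + 7) * (1 + 29) = 13 * 6 * 8 * 30 = 18720; answer 18720
Part III: Y2 = 18720; c = -30; cross terms: (24*-28 - 1*-34)=-638, (1*-30 - -10*-28)=-310, (-10*-34 - 24*-30)=1060; twice the area = |112| = 112; area = 56; answer 56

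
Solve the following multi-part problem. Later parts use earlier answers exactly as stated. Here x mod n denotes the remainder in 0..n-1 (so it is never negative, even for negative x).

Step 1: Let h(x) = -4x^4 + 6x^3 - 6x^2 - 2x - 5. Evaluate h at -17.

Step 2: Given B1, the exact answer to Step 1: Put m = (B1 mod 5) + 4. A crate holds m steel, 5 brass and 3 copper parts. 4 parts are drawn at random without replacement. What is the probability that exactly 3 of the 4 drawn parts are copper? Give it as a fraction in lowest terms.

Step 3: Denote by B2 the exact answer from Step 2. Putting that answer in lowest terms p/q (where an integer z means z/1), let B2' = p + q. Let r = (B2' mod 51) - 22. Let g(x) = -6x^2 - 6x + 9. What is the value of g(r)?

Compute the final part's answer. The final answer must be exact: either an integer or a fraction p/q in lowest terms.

Step 1: -4*(-17)^4 + 6*(-17)^3 - 6*(-17)^2 - 2*(-17)^1 - 5 = (-334084) + (-29478) + (-1734) + (34) + (-5) = -365267; answer -365267
Step 2: B1 = -365267; m = 7; total draws C(15,4) = 1365; favorable C(3,3)*C(12,1) = 12; P = 4/455; answer 4/455
Step 3: B2 = 4/455; threaded value p + q = 459; r = -22; -6*(-22)^2 - 6*(-22)^1 + 9 = (-2904) + (132) + (9) = -2763; answer -2763

-2763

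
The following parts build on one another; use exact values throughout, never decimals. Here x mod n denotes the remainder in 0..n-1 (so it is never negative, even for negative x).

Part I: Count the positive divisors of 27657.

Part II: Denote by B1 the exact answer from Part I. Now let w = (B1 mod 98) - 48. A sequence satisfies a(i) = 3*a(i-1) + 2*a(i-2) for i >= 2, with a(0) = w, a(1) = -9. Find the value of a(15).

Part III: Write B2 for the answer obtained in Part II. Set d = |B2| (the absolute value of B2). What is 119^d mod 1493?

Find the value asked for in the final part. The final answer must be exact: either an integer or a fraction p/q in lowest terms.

Part I: 27657 = 3^2 * 7 * 439; number of divisors = (2+1) * (1+1) * (1+1) = 12; answer 12
Part II: B1 = 12; w = -36; a(2) = 3*(-9) + 2*(-36) = -99; iterating: a(2)=-99, a(3)=-315, a(4)=-1143, a(5)=-4059, a(6)=-14463, a(7)=-51507, a(8)=-183447, a(9)=-653355, a(10)=-2326959, a(11)=-8287587, a(12)=-29516679, a(13)=-105125211, a(14)=-374408991, a(15)=-1333477395; answer -1333477395
Part III: B2 = -1333477395; d = 1333477395; squarings mod 1493: 119^1=119, 119^2=724, 119^4=133, 119^8=1266, 119^16=767, 119^32=47, 119^64=716, 119^128=557, 119^256=1198, 119^512=431, 119^1024=629, 119^2048=1489, 119^4096=16, 119^8192=256, 119^16384=1337, 119^32768=448, 119^65536=642, 119^131072=96, 119^262144=258, 119^524288=872, 119^1048576=447, 119^2097152=1240, 119^4194304=1303, 119^8388608=268, 119^16777216=160, 119^33554432=219, 119^67108864=185, 119^134217728=1379, 119^268435456=1052, 119^536870912=391, 119^1073741824=595; 119^1333477395 = 119^1 * 119^2 * 119^16 * 119^16384 * 119^65536 * 119^131072 * 119^524288 * 119^1048576 * 119^2097152 * 119^4194304 * 119^16777216 * 119^33554432 * 119^67108864 * 119^134217728 * 119^1073741824 = 779 (mod 1493); answer 779

779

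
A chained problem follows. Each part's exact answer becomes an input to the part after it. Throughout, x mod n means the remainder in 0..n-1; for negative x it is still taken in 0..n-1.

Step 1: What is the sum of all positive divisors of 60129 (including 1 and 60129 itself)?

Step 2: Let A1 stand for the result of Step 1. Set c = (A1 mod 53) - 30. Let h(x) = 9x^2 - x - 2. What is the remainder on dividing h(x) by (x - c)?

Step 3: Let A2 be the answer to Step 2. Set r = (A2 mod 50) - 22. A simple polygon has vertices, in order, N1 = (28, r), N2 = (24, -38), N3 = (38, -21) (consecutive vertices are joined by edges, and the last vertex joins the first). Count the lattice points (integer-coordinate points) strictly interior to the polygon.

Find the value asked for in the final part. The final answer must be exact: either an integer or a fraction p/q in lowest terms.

Step 1: 60129 = 3^3 * 17 * 131; sigma = (1 + 3 + 9 + 27) * (1 + 17) * (1 + 131) = 40 * 18 * 132 = 95040; answer 95040
Step 2: A1 = 95040; c = -19; remainder = value at the root: 9*(-19)^2 - 1*(-19)^1 - 2 = (3249) + (19) + (-2) = 3266; answer 3266
Step 3: A2 = 3266; r = -6; cross terms: (28*-38 - 24*-6)=-920, (24*-21 - 38*-38)=940, (38*-6 - 28*-21)=360; twice the area = |380| = 380; area = 190; boundary points = 4 + 1 + 5 = 10; strictly interior points = area - boundary/2 + 1 = 186; answer 186

186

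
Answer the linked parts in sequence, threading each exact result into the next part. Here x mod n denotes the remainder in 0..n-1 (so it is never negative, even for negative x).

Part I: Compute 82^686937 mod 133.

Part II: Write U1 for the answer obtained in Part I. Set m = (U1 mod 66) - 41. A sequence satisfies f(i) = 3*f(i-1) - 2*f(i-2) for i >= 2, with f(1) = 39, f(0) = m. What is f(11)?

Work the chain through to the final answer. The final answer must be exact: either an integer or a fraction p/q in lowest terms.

Part I: squarings mod 133: 82^1=82, 82^2=74, 82^4=23, 82^8=130, 82^16=9, 82^32=81, 82^64=44, 82^128=74, 82^256=23, 82^512=130, 82^1024=9, 82^2048=81, 82^4096=44, 82^8192=74, 82^16384=23, 82^32768=130, 82^65536=9, 82^131072=81, 82^262144=44, 82^524288=74; 82^686937 = 82^1 * 82^8 * 82^16 * 82^64 * 82^256 * 82^512 * 82^2048 * 82^4096 * 82^8192 * 82^16384 * 82^131072 * 82^524288 = 83 (mod 133); answer 83
Part II: U1 = 83; m = -24; f(2) = 3*(39) - 2*(-24) = 165; iterating: f(2)=165, f(3)=417, f(4)=921, f(5)=1929, f(6)=3945, f(7)=7977, f(8)=16041, f(9)=32169, f(10)=64425, f(11)=128937; answer 128937

128937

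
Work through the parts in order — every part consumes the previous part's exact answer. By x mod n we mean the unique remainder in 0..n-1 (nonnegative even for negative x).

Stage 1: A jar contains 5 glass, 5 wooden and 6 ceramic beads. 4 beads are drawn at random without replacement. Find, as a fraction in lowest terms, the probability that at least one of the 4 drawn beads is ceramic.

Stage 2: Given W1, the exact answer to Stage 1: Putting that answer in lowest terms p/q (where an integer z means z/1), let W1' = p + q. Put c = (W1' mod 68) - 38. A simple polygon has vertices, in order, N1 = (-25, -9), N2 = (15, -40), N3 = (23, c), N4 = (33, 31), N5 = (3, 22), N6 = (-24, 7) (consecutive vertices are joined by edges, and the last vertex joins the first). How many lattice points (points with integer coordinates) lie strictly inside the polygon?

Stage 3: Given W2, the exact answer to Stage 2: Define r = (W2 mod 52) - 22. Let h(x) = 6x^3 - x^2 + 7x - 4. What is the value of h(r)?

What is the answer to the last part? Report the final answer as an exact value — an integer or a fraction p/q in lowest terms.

Stage 1: total draws C(16,4) = 1820; complement C(10,4) = 210; favorable 1820 - 210 = 1610; P = 23/26; answer 23/26
Stage 2: W1 = 23/26; threaded value p + q = 49; c = 11; cross terms: (-25*-40 - 15*-9)=1135, (15*11 - 23*-40)=1085, (23*31 - 33*11)=350, (33*22 - 3*31)=633, (3*7 - -24*22)=549, (-24*-9 - -25*7)=391; twice the area = |4143| = 4143; area = 4143/2; boundary points = 1 + 1 + 10 + 3 + 3 + 1 = 19; strictly interior points = area - boundary/2 + 1 = 2063; answer 2063
Stage 3: W2 = 2063; r = 13; 6*(13)^3 - 1*(13)^2 + 7*(13)^1 - 4 = (13182) + (-169) + (91) + (-4) = 13100; answer 13100

13100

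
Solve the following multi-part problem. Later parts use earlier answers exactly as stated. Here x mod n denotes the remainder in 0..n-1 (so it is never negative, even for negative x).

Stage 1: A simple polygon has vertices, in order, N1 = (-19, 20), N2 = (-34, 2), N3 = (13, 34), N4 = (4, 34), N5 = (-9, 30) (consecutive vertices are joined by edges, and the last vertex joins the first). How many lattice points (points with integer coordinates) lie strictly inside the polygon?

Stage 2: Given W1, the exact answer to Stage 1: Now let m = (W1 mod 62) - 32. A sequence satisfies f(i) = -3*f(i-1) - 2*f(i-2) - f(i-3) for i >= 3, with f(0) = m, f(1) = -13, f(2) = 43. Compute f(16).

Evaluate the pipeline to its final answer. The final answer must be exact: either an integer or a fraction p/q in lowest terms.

Stage 1: cross terms: (-19*2 - -34*20)=642, (-34*34 - 13*2)=-1182, (13*34 - 4*34)=306, (4*30 - -9*34)=426, (-9*20 - -19*30)=390; twice the area = |582| = 582; area = 291; boundary points = 3 + 1 + 9 + 1 + 10 = 24; strictly interior points = area - boundary/2 + 1 = 280; answer 280
Stage 2: W1 = 280; m = 0; f(3) = -3*(43) - 2*(-13) - 1*(0) = -103; iterating: f(3)=-103, f(4)=236, f(5)=-545, f(6)=1266, f(7)=-2944, f(8)=6845, f(9)=-15913, f(10)=36993, f(11)=-85998, f(12)=199921, f(13)=-464760, f(14)=1080436, f(15)=-2511709, f(16)=5839015; answer 5839015

5839015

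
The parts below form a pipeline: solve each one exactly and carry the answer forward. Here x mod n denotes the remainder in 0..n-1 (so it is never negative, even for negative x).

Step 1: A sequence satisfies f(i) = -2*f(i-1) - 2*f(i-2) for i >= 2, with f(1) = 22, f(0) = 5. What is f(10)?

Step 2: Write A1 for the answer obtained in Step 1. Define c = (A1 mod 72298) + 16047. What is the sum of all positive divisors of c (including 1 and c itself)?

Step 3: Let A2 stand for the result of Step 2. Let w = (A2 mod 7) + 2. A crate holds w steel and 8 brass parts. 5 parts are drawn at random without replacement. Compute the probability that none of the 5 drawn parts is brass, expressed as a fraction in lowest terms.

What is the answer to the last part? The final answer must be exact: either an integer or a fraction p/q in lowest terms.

1/1287

Step 1: f(2) = -2*(22) - 2*(5) = -54; iterating: f(2)=-54, f(3)=64, f(4)=-20, f(5)=-88, f(6)=216, f(7)=-256, f(8)=80, f(9)=352, f(10)=-864; answer -864
Step 2: A1 = -864; c = 87481; 87481 is prime, so its only divisors are 1 and 87481; sigma = 1 + 87481 = 87482; answer 87482
Step 3: A2 = 87482; w = 5; total draws C(13,5) = 1287; favorable C(5,5) = 1; P = 1/1287; answer 1/1287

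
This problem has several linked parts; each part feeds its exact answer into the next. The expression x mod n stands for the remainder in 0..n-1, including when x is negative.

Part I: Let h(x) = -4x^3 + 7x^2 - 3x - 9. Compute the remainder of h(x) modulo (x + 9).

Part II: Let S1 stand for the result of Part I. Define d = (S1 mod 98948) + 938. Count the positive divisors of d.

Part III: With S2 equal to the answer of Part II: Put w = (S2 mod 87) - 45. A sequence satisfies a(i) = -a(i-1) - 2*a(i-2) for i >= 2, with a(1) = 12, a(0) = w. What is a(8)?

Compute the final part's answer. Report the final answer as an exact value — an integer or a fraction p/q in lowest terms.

610

Part I: remainder = value at the root: -4*(-9)^3 + 7*(-9)^2 - 3*(-9)^1 - 9 = (2916) + (567) + (27) + (-9) = 3501; answer 3501
Part II: S1 = 3501; d = 4439; 4439 = 23 * 193; number of divisors = (1+1) * (1+1) = 4; answer 4
Part III: S2 = 4; w = -41; a(2) = -1*(12) - 2*(-41) = 70; iterating: a(2)=70, a(3)=-94, a(4)=-46, a(5)=234, a(6)=-142, a(7)=-326, a(8)=610; answer 610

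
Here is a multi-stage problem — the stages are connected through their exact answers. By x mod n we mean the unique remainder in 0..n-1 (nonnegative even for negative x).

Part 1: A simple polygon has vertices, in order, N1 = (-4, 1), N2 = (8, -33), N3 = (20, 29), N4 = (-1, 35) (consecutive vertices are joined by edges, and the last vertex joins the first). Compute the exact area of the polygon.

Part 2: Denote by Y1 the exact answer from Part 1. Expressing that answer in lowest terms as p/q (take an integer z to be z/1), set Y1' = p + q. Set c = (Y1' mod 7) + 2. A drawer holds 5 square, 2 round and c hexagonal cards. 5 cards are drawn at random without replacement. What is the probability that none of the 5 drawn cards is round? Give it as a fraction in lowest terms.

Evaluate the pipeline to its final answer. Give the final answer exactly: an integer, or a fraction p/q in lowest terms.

36/91

Part 1: cross terms: (-4*-33 - 8*1)=124, (8*29 - 20*-33)=892, (20*35 - -1*29)=729, (-1*1 - -4*35)=139; twice the area = |1884| = 1884; area = 942; answer 942
Part 2: Y1 = 942; threaded value p + q = 943; c = 7; total draws C(14,5) = 2002; favorable C(12,5) = 792; P = 36/91; answer 36/91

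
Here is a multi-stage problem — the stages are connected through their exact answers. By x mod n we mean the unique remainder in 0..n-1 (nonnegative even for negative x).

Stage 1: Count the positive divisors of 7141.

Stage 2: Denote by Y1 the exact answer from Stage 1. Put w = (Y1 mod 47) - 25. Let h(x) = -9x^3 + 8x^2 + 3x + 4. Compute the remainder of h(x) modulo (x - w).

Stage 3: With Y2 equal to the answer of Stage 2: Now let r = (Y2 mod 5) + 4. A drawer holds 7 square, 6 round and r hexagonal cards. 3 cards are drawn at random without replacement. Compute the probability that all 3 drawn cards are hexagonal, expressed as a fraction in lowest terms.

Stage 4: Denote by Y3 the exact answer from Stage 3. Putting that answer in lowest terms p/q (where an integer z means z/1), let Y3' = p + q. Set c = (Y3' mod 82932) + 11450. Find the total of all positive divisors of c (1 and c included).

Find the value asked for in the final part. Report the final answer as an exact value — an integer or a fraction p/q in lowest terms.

Stage 1: 7141 = 37 * 193; number of divisors = (1+1) * (1+1) = 4; answer 4
Stage 2: Y1 = 4; w = -21; remainder = value at the root: -9*(-21)^3 + 8*(-21)^2 + 3*(-21)^1 + 4 = (83349) + (3528) + (-63) + (4) = 86818; answer 86818
Stage 3: Y2 = 86818; r = 7; total draws C(20,3) = 1140; favorable C(7,3) = 35; P = 7/228; answer 7/228
Stage 4: Y3 = 7/228; threaded value p + q = 235; c = 11685; 11685 = 3 * 5 * 19 * 41; sigma = (1 + 3) * (1 + 5) * (1 + 19) * (1 + 41) = 4 * 6 * 20 * 42 = 20160; answer 20160

20160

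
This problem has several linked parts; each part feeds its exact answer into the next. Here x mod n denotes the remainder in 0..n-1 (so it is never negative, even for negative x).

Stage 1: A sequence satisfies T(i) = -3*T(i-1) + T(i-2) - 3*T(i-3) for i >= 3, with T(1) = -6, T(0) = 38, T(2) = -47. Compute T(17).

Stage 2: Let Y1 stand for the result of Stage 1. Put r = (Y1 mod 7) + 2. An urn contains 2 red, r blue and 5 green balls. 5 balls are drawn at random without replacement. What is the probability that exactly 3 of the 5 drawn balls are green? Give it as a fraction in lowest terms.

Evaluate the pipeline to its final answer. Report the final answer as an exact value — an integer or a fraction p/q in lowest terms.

Stage 1: T(3) = -3*(-47) + 1*(-6) - 3*(38) = 21; iterating: T(3)=21, T(4)=-92, T(5)=438, T(6)=-1469, T(7)=5121, T(8)=-18146, T(9)=63966, T(10)=-225407, T(11)=794625, T(12)=-2801180, T(13)=9874386, T(14)=-34808213, T(15)=122702565, T(16)=-432539066, T(17)=1524744402; answer 1524744402
Stage 2: Y1 = 1524744402; r = 8; total draws C(15,5) = 3003; favorable C(5,3)*C(10,2) = 450; P = 150/1001; answer 150/1001

150/1001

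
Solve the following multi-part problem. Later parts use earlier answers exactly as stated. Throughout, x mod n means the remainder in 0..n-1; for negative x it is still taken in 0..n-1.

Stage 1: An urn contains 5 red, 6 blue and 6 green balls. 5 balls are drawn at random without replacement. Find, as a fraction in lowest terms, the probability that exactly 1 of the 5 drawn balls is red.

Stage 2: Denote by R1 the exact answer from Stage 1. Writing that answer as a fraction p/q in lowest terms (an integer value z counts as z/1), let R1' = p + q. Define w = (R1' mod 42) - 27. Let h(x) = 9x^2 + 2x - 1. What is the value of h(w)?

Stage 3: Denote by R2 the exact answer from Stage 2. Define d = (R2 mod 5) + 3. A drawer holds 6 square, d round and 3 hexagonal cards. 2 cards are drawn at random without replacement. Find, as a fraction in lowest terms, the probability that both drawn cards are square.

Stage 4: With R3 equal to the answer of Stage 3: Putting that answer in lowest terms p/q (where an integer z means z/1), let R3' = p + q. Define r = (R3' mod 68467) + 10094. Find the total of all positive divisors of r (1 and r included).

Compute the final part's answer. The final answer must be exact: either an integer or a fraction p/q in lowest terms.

Stage 1: total draws C(17,5) = 6188; favorable C(5,1)*C(12,4) = 2475; P = 2475/6188; answer 2475/6188
Stage 2: R1 = 2475/6188; threaded value p + q = 8663; w = -16; 9*(-16)^2 + 2*(-16)^1 - 1 = (2304) + (-32) + (-1) = 2271; answer 2271
Stage 3: R2 = 2271; d = 4; total draws C(13,2) = 78; favorable C(6,2) = 15; P = 5/26; answer 5/26
Stage 4: R3 = 5/26; threaded value p + q = 31; r = 10125; 10125 = 3^4 * 5^3; sigma = (1 + 3 + 9 + 27 + 81) * (1 + 5 + 25 + 125) = 121 * 156 = 18876; answer 18876

18876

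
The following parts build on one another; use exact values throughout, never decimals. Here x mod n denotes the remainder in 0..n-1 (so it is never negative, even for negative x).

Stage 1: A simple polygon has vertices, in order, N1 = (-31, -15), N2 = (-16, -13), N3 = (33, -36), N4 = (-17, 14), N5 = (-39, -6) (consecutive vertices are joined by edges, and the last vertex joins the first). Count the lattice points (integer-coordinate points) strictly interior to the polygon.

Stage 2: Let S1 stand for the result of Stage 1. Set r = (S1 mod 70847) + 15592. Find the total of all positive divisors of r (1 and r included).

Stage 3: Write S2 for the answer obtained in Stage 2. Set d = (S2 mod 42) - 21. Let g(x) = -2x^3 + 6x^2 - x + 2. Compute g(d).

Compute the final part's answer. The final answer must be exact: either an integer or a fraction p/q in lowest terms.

Stage 1: cross terms: (-31*-13 - -16*-15)=163, (-16*-36 - 33*-13)=1005, (33*14 - -17*-36)=-150, (-17*-6 - -39*14)=648, (-39*-15 - -31*-6)=399; twice the area = |2065| = 2065; area = 2065/2; boundary points = 1 + 1 + 50 + 2 + 1 = 55; strictly interior points = area - boundary/2 + 1 = 1006; answer 1006
Stage 2: S1 = 1006; r = 16598; 16598 = 2 * 43 * 193; sigma = (1 + 2) * (1 + 43) * (1 + 193) = 3 * 44 * 194 = 25608; answer 25608
Stage 3: S2 = 25608; d = 9; -2*(9)^3 + 6*(9)^2 - 1*(9)^1 + 2 = (-1458) + (486) + (-9) + (2) = -979; answer -979

-979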